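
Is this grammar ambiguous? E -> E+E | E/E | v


'v+v/v' has two parse trees (no precedence encoded between + and /)
Ambiguous


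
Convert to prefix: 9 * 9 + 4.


left-to-right (same/higher precedence on left): tree is (+ (* 9 9) 4)
Prefix: + * 9 9 4


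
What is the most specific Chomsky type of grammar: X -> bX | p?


Right-linear: every RHS is a terminal or a terminal followed by one nonterminal
Classification: Type 3 (Regular)


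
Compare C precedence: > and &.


'>' is relational (level 7); '&' is bitwise AND (level 5)
Higher level binds tighter
'>' has higher precedence than '&'


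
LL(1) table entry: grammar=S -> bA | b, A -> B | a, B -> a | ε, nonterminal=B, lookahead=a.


For [B, a]: 'a' ∈ FIRST(a)
Entry: B -> a


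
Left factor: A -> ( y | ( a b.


Common prefix: '('
Factored: A -> ( A', A' -> y | a b


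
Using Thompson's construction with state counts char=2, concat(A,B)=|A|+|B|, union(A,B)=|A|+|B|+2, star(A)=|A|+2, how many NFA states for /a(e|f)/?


Syntax tree has 3 char leaf(s), 1 union(s), 0 star(s)
chars contribute 3×2 = 6; each union adds +2; each star adds +2
Total: 6 + 2 + 0 = 8 states


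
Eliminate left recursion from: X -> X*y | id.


Left-recursive alternatives: X*y; non-recursive: id
Introduce X': X -> idX', X' -> *yX' | ε


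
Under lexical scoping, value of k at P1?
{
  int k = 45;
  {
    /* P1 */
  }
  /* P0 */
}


P1's block does not declare k; resolves to the enclosing declaration at depth 0
k = 45


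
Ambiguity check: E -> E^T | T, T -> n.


precedence layered via separate nonterminal T: deterministic
Unambiguous


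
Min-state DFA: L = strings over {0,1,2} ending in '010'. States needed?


Track the longest suffix of input matching a prefix of '010': 4 classes (prefixes of length 0..3)
Minimal DFA: 4 states


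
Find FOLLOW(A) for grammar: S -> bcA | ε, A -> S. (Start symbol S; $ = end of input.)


$ ∈ FOLLOW(S). For each A -> αBβ: add FIRST(β)\{ε} to FOLLOW(B); if β nullable, add FOLLOW(A).
FOLLOW(A) = {$}


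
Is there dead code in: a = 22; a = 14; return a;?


first assignment to a is overwritten before any read
Dead: 'a = 22'


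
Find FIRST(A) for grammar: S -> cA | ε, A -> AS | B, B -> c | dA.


Per alternative of A: FIRST(AS) = {c, d}; FIRST(B) = {c, d}
FIRST(A) = {c, d}


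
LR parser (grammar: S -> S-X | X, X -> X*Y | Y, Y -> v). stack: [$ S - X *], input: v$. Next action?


no handle; shift 'v'
Action: shift


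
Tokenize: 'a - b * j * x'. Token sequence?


Scan left to right, longest-match per lexeme
Tokens: ID(a), OP(-), ID(b), OP(*), ID(j), OP(*), ID(x)


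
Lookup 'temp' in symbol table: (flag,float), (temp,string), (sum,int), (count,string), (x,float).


Lookup 'temp' → type string


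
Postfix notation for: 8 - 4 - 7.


Left to right (same or higher precedence on left)
Postfix: 8 4 - 7 -


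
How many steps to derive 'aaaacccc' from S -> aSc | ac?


Derivation: S => aSc => aaScc => aaaSccc => aaaacccc
Steps: 4


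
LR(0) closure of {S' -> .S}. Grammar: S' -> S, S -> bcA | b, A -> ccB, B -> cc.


Start: S' -> .S
For each item with dot before a nonterminal B, add B -> .γ for every B-production
Closure: [S' -> .S, S -> .bcA, S -> .b]


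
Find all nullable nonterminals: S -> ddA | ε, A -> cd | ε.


A nonterminal is nullable iff some alternative derives ε (directly, or every symbol in it is nullable)
Nullable: {A, S}


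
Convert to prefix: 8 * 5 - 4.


left-to-right (same/higher precedence on left): tree is (- (* 8 5) 4)
Prefix: - * 8 5 4


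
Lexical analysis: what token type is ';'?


Pattern: delimiter/punctuation
Type: PUNCTUATION


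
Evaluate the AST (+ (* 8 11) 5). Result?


Evaluate inner: (* 8 11) = 88
Evaluate root: (+ 88 5) = 93
Result: 93


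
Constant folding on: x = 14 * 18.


14 * 18 = 252 at compile time
Optimized: x = 252


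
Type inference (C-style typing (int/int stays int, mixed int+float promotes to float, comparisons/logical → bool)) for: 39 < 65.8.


Operand types: int < float
Rule: comparison yields bool
Result type: bool


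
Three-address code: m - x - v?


Break into single-operator statements:
t1 = m - x
t2 = t1 - v


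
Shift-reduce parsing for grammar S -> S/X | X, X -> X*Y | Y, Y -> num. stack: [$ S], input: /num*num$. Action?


shift '/' to continue S -> S/X
Action: shift


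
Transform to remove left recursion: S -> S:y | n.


Left-recursive alternatives: S:y; non-recursive: n
Introduce S': S -> nS', S' -> :yS' | ε


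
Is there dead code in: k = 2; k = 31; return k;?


first assignment to k is overwritten before any read
Dead: 'k = 2'


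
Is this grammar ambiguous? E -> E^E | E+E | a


'a^a+a' has two parse trees (no precedence encoded between ^ and +)
Ambiguous


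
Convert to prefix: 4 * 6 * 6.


left-to-right (same/higher precedence on left): tree is (* (* 4 6) 6)
Prefix: * * 4 6 6


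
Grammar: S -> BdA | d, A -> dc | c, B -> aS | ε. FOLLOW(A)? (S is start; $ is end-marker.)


$ ∈ FOLLOW(S). For each A -> αBβ: add FIRST(β)\{ε} to FOLLOW(B); if β nullable, add FOLLOW(A).
FOLLOW(A) = {$, d}


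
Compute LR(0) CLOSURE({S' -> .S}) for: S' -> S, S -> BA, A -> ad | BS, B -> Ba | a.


Start: S' -> .S
For each item with dot before a nonterminal B, add B -> .γ for every B-production
Closure: [S' -> .S, S -> .BA, B -> .Ba, B -> .a]


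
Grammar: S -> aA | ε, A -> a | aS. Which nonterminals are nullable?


A nonterminal is nullable iff some alternative derives ε (directly, or every symbol in it is nullable)
Nullable: {S}


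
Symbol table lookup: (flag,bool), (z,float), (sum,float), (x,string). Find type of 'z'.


Lookup 'z' → type float


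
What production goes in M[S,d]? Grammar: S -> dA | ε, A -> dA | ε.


For [S, d]: 'd' ∈ FIRST(dA)
Entry: S -> dA


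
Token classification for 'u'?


Pattern: letter/underscore followed by alphanumerics, not a keyword
Type: IDENTIFIER


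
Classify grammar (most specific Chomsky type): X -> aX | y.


Right-linear: every RHS is a terminal or a terminal followed by one nonterminal
Classification: Type 3 (Regular)


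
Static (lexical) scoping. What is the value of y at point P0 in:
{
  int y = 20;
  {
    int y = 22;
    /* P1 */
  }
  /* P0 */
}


y declared in the same block as P0
y = 20


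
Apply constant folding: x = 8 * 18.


8 * 18 = 144 at compile time
Optimized: x = 144


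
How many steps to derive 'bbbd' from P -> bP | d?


Derivation: P => bP => bbP => bbbP => bbbd
Steps: 4


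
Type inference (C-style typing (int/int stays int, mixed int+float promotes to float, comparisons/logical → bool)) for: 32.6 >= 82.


Operand types: float >= int
Rule: comparison yields bool
Result type: bool


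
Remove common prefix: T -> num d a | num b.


Common prefix: 'num'
Factored: T -> num T', T' -> d a | b


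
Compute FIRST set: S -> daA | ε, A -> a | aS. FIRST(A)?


Per alternative of A: FIRST(a) = {a}; FIRST(aS) = {a}
FIRST(A) = {a}


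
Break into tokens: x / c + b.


Scan left to right, longest-match per lexeme
Tokens: ID(x), OP(/), ID(c), OP(+), ID(b)


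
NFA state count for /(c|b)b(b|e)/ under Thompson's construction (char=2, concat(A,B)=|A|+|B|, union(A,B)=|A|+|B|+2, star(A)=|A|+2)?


Syntax tree has 5 char leaf(s), 2 union(s), 0 star(s)
chars contribute 5×2 = 10; each union adds +2; each star adds +2
Total: 10 + 4 + 0 = 14 states


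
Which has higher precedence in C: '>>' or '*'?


'*' is multiplicative (level 10); '>>' is shift (level 8)
Higher level binds tighter
'*' has higher precedence than '>>'


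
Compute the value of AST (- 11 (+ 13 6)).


Evaluate inner: (+ 13 6) = 19
Evaluate root: (- 11 19) = -8
Result: -8


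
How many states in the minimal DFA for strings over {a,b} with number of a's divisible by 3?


Track (count of a) mod 3: states 0..2, accept at 0
Minimal DFA: 3 states


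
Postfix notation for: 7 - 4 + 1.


Left to right (same or higher precedence on left)
Postfix: 7 4 - 1 +


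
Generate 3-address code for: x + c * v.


Break into single-operator statements:
t1 = c * v
t2 = x + t1


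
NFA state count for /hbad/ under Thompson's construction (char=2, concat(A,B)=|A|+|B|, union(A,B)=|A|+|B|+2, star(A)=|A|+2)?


Syntax tree has 4 char leaf(s), 0 union(s), 0 star(s)
chars contribute 4×2 = 8; each union adds +2; each star adds +2
Total: 8 + 0 + 0 = 8 states


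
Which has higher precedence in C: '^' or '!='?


'!=' is equality (level 6); '^' is bitwise XOR (level 4)
Higher level binds tighter
'!=' has higher precedence than '^'


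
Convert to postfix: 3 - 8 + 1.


Left to right (same or higher precedence on left)
Postfix: 3 8 - 1 +


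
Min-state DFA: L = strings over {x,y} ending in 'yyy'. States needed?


Track the longest suffix of input matching a prefix of 'yyy': 4 classes (prefixes of length 0..3)
Minimal DFA: 4 states


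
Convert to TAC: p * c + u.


Break into single-operator statements:
t1 = p * c
t2 = t1 + u


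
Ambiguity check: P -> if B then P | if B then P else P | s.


dangling else: 'if B then if B then s else s' parses two ways
Ambiguous


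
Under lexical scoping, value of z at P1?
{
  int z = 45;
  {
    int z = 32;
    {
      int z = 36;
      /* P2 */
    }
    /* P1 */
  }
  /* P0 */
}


z declared in the same block as P1
z = 32


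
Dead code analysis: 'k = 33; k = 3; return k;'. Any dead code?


first assignment to k is overwritten before any read
Dead: 'k = 33'


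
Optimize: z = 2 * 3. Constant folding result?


2 * 3 = 6 at compile time
Optimized: z = 6


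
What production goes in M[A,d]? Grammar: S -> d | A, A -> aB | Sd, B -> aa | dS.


For [A, d]: 'd' ∈ FIRST(Sd)
Entry: A -> Sd


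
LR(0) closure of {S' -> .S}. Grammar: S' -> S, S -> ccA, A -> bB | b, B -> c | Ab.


Start: S' -> .S
For each item with dot before a nonterminal B, add B -> .γ for every B-production
Closure: [S' -> .S, S -> .ccA]


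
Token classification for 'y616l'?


Pattern: letter/underscore followed by alphanumerics, not a keyword
Type: IDENTIFIER


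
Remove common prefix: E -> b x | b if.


Common prefix: 'b'
Factored: E -> b E', E' -> x | if


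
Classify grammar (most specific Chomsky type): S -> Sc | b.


Left-linear: every RHS is a terminal or one nonterminal followed by a terminal
Classification: Type 3 (Regular)


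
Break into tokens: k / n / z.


Scan left to right, longest-match per lexeme
Tokens: ID(k), OP(/), ID(n), OP(/), ID(z)


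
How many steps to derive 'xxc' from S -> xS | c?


Derivation: S => xS => xxS => xxc
Steps: 3


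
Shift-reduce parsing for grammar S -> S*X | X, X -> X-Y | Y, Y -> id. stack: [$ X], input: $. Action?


lookahead ∉ {-} so X won't extend; reduce S -> X
Action: reduce (S -> X)


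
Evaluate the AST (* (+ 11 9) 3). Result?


Evaluate inner: (+ 11 9) = 20
Evaluate root: (* 20 3) = 60
Result: 60


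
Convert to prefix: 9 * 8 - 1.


left-to-right (same/higher precedence on left): tree is (- (* 9 8) 1)
Prefix: - * 9 8 1


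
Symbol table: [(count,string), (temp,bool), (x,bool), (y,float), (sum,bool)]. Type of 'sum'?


Lookup 'sum' → type bool


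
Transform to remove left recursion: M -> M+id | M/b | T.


Left-recursive alternatives: M+id, M/b; non-recursive: T
Introduce M': M -> TM', M' -> +idM' | /bM' | ε


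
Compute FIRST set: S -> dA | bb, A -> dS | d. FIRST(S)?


Per alternative of S: FIRST(dA) = {d}; FIRST(bb) = {b}
FIRST(S) = {b, d}


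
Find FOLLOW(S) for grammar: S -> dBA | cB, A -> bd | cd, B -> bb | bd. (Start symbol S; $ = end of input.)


$ ∈ FOLLOW(S). For each A -> αBβ: add FIRST(β)\{ε} to FOLLOW(B); if β nullable, add FOLLOW(A).
FOLLOW(S) = {$}


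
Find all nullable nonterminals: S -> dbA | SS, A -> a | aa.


A nonterminal is nullable iff some alternative derives ε (directly, or every symbol in it is nullable)
Nullable: {}


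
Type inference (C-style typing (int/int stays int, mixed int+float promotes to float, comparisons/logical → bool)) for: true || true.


Operand types: bool || bool
Rule: logical operators take bool operands and yield bool
Result type: bool


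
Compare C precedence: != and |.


'!=' is equality (level 6); '|' is bitwise OR (level 3)
Higher level binds tighter
'!=' has higher precedence than '|'


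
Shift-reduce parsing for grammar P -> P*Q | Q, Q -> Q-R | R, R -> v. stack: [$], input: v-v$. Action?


no handle on stack; shift 'v'
Action: shift


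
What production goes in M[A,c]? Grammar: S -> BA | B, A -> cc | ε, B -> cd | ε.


For [A, c]: 'c' ∈ FIRST(cc)
Entry: A -> cc


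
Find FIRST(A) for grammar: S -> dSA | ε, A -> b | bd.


Per alternative of A: FIRST(b) = {b}; FIRST(bd) = {b}
FIRST(A) = {b}


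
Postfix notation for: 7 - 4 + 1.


Left to right (same or higher precedence on left)
Postfix: 7 4 - 1 +


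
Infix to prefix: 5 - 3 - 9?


left-to-right (same/higher precedence on left): tree is (- (- 5 3) 9)
Prefix: - - 5 3 9


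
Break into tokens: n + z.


Scan left to right, longest-match per lexeme
Tokens: ID(n), OP(+), ID(z)


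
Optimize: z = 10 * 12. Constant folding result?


10 * 12 = 120 at compile time
Optimized: z = 120


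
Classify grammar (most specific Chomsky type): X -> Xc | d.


Left-linear: every RHS is a terminal or one nonterminal followed by a terminal
Classification: Type 3 (Regular)


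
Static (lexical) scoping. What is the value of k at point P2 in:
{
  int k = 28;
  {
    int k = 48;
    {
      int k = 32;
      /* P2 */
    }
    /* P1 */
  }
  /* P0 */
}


k declared in the same block as P2
k = 32


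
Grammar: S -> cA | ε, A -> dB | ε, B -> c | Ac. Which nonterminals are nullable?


A nonterminal is nullable iff some alternative derives ε (directly, or every symbol in it is nullable)
Nullable: {A, S}


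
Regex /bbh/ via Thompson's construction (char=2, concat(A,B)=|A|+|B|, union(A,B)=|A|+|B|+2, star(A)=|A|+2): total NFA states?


Syntax tree has 3 char leaf(s), 0 union(s), 0 star(s)
chars contribute 3×2 = 6; each union adds +2; each star adds +2
Total: 6 + 0 + 0 = 6 states


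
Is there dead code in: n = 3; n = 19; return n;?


first assignment to n is overwritten before any read
Dead: 'n = 3'


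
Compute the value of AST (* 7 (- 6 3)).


Evaluate inner: (- 6 3) = 3
Evaluate root: (* 7 3) = 21
Result: 21


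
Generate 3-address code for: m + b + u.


Break into single-operator statements:
t1 = m + b
t2 = t1 + u


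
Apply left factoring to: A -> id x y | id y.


Common prefix: 'id'
Factored: A -> id A', A' -> x y | y


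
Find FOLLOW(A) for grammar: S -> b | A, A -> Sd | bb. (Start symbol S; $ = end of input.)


$ ∈ FOLLOW(S). For each A -> αBβ: add FIRST(β)\{ε} to FOLLOW(B); if β nullable, add FOLLOW(A).
FOLLOW(A) = {$, d}


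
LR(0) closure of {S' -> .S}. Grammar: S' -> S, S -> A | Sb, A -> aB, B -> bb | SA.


Start: S' -> .S
For each item with dot before a nonterminal B, add B -> .γ for every B-production
Closure: [S' -> .S, S -> .A, S -> .Sb, A -> .aB]


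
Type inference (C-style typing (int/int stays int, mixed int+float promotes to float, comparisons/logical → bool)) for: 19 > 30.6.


Operand types: int > float
Rule: comparison yields bool
Result type: bool


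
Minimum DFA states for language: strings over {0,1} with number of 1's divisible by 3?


Track (count of 1) mod 3: states 0..2, accept at 0
Minimal DFA: 3 states


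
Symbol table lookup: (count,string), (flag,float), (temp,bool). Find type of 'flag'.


Lookup 'flag' → type float


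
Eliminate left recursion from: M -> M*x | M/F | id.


Left-recursive alternatives: M*x, M/F; non-recursive: id
Introduce M': M -> idM', M' -> *xM' | /FM' | ε


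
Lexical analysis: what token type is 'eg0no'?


Pattern: letter/underscore followed by alphanumerics, not a keyword
Type: IDENTIFIER


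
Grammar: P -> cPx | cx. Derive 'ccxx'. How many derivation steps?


Derivation: P => cPx => ccxx
Steps: 2


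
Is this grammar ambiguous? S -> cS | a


right-linear, alternatives start with distinct terminals 'c' vs 'a': unique leftmost derivation
Unambiguous


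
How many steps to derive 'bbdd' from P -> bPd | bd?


Derivation: P => bPd => bbdd
Steps: 2


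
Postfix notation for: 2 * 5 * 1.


Left to right (same or higher precedence on left)
Postfix: 2 5 * 1 *


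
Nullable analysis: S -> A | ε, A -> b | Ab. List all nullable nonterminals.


A nonterminal is nullable iff some alternative derives ε (directly, or every symbol in it is nullable)
Nullable: {S}


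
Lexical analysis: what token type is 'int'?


Pattern: reserved word
Type: KEYWORD


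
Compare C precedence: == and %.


'%' is multiplicative (level 10); '==' is equality (level 6)
Higher level binds tighter
'%' has higher precedence than '=='


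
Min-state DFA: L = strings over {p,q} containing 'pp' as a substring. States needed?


KMP-style automaton: 2 progress states + 1 absorbing accept = 3
Minimal DFA: 3 states


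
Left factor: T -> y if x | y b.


Common prefix: 'y'
Factored: T -> y T', T' -> if x | b


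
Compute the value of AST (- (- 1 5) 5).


Evaluate inner: (- 1 5) = -4
Evaluate root: (- -4 5) = -9
Result: -9


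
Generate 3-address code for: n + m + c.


Break into single-operator statements:
t1 = n + m
t2 = t1 + c


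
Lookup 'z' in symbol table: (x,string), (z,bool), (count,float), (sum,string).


Lookup 'z' → type bool


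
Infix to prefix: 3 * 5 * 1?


left-to-right (same/higher precedence on left): tree is (* (* 3 5) 1)
Prefix: * * 3 5 1


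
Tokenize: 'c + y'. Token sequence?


Scan left to right, longest-match per lexeme
Tokens: ID(c), OP(+), ID(y)


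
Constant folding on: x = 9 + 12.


9 + 12 = 21 at compile time
Optimized: x = 21


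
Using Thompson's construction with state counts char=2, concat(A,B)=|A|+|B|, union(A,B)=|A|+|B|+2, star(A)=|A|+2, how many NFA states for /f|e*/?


Syntax tree has 2 char leaf(s), 1 union(s), 1 star(s)
chars contribute 2×2 = 4; each union adds +2; each star adds +2
Total: 4 + 2 + 2 = 8 states


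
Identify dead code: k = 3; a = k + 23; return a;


k is read by a's definition; a is returned
No dead code


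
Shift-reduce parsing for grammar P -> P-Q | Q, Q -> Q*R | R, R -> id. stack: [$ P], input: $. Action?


start symbol P on stack, input exhausted
Action: accept


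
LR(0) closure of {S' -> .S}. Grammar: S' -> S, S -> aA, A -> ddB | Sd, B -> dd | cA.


Start: S' -> .S
For each item with dot before a nonterminal B, add B -> .γ for every B-production
Closure: [S' -> .S, S -> .aA]


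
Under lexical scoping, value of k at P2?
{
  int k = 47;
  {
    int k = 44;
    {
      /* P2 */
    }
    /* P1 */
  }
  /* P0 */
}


P2's block does not declare k; resolves to the enclosing declaration at depth 1
k = 44


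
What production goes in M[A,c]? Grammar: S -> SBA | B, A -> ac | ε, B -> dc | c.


For [A, c]: ε is nullable and 'c' ∈ FOLLOW(A)
Entry: A -> ε


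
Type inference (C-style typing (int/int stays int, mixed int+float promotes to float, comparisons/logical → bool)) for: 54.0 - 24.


Operand types: float - int
Rule: mixed int/float promotes to float; int/int stays int
Result type: float


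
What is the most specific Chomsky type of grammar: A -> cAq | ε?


Single nonterminal LHS, but c^n q^n is not regular
Classification: Type 2 (Context-Free)


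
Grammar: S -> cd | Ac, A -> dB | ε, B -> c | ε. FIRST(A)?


Per alternative of A: FIRST(dB) = {d}; FIRST(ε) = {ε}
FIRST(A) = {d, ε}


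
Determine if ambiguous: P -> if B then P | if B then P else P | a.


dangling else: 'if B then if B then a else a' parses two ways
Ambiguous


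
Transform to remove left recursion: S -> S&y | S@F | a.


Left-recursive alternatives: S&y, S@F; non-recursive: a
Introduce S': S -> aS', S' -> &yS' | @FS' | ε


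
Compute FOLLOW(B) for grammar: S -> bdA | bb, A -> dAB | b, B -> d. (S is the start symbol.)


$ ∈ FOLLOW(S). For each A -> αBβ: add FIRST(β)\{ε} to FOLLOW(B); if β nullable, add FOLLOW(A).
FOLLOW(B) = {$, d}


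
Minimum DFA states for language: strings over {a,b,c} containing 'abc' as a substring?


KMP-style automaton: 3 progress states + 1 absorbing accept = 4
Minimal DFA: 4 states


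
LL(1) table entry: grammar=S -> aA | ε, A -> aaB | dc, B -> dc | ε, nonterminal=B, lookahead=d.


For [B, d]: 'd' ∈ FIRST(dc)
Entry: B -> dc


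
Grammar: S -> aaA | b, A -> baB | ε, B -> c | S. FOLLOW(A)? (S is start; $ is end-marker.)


$ ∈ FOLLOW(S). For each A -> αBβ: add FIRST(β)\{ε} to FOLLOW(B); if β nullable, add FOLLOW(A).
FOLLOW(A) = {$}


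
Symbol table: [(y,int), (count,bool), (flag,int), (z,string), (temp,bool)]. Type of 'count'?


Lookup 'count' → type bool


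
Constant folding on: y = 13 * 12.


13 * 12 = 156 at compile time
Optimized: y = 156


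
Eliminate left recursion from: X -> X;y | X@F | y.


Left-recursive alternatives: X;y, X@F; non-recursive: y
Introduce X': X -> yX', X' -> ;yX' | @FX' | ε


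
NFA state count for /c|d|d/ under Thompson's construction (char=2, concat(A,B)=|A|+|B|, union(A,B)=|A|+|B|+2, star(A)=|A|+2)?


Syntax tree has 3 char leaf(s), 2 union(s), 0 star(s)
chars contribute 3×2 = 6; each union adds +2; each star adds +2
Total: 6 + 4 + 0 = 10 states


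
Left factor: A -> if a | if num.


Common prefix: 'if'
Factored: A -> if A', A' -> a | num


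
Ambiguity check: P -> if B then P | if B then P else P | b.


dangling else: 'if B then if B then b else b' parses two ways
Ambiguous


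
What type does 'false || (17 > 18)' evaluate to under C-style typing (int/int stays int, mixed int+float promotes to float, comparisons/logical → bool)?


Operand types: bool || bool
Rule: logical operators take bool operands and yield bool
Result type: bool


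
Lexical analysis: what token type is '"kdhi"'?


Pattern: double-quoted sequence
Type: STRING_LITERAL


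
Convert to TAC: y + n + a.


Break into single-operator statements:
t1 = y + n
t2 = t1 + a


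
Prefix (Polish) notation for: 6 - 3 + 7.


left-to-right (same/higher precedence on left): tree is (+ (- 6 3) 7)
Prefix: + - 6 3 7


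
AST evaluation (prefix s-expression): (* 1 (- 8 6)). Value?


Evaluate inner: (- 8 6) = 2
Evaluate root: (* 1 2) = 2
Result: 2


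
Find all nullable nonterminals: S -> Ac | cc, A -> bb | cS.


A nonterminal is nullable iff some alternative derives ε (directly, or every symbol in it is nullable)
Nullable: {}


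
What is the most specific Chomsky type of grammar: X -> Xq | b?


Left-linear: every RHS is a terminal or one nonterminal followed by a terminal
Classification: Type 3 (Regular)


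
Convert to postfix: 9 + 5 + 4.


Left to right (same or higher precedence on left)
Postfix: 9 5 + 4 +


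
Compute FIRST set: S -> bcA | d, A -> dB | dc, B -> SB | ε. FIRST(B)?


Per alternative of B: FIRST(SB) = {b, d}; FIRST(ε) = {ε}
FIRST(B) = {b, d, ε}


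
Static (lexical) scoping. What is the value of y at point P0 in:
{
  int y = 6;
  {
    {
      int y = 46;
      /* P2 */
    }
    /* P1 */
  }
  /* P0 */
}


y declared in the same block as P0
y = 6


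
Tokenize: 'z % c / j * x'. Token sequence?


Scan left to right, longest-match per lexeme
Tokens: ID(z), OP(%), ID(c), OP(/), ID(j), OP(*), ID(x)


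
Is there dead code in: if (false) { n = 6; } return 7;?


condition is constant false, so the whole block is unreachable
Dead: 'if (false) { n = 6; }'


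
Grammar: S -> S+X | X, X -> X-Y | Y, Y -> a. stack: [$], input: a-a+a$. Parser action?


no handle on stack; shift 'a'
Action: shift


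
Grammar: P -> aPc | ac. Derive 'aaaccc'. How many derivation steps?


Derivation: P => aPc => aaPcc => aaaccc
Steps: 3


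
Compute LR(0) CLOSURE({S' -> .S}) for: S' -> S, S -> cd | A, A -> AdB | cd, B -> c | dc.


Start: S' -> .S
For each item with dot before a nonterminal B, add B -> .γ for every B-production
Closure: [S' -> .S, S -> .cd, S -> .A, A -> .AdB, A -> .cd]


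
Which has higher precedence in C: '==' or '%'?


'%' is multiplicative (level 10); '==' is equality (level 6)
Higher level binds tighter
'%' has higher precedence than '=='


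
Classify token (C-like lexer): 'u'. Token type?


Pattern: letter/underscore followed by alphanumerics, not a keyword
Type: IDENTIFIER


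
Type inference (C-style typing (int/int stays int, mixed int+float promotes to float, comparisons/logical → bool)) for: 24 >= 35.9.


Operand types: int >= float
Rule: comparison yields bool
Result type: bool


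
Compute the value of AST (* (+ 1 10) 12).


Evaluate inner: (+ 1 10) = 11
Evaluate root: (* 11 12) = 132
Result: 132


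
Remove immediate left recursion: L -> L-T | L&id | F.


Left-recursive alternatives: L-T, L&id; non-recursive: F
Introduce L': L -> FL', L' -> -TL' | &idL' | ε


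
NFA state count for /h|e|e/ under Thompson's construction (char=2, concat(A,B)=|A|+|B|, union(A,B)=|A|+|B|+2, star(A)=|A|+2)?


Syntax tree has 3 char leaf(s), 2 union(s), 0 star(s)
chars contribute 3×2 = 6; each union adds +2; each star adds +2
Total: 6 + 4 + 0 = 10 states


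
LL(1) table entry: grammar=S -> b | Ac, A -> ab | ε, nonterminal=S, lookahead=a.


For [S, a]: 'a' ∈ FIRST(Ac)
Entry: S -> Ac


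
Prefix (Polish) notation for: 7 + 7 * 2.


'*' binds tighter: tree is (+ 7 (* 7 2))
Prefix: + 7 * 7 2


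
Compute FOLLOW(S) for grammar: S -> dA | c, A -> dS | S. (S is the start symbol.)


$ ∈ FOLLOW(S). For each A -> αBβ: add FIRST(β)\{ε} to FOLLOW(B); if β nullable, add FOLLOW(A).
FOLLOW(S) = {$}


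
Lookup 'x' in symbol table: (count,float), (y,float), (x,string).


Lookup 'x' → type string


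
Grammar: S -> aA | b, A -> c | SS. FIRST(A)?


Per alternative of A: FIRST(c) = {c}; FIRST(SS) = {a, b}
FIRST(A) = {a, b, c}


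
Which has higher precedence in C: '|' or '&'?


'&' is bitwise AND (level 5); '|' is bitwise OR (level 3)
Higher level binds tighter
'&' has higher precedence than '|'


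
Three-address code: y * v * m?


Break into single-operator statements:
t1 = y * v
t2 = t1 * m


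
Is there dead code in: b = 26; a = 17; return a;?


b is assigned but never read
Dead: 'b = 26'


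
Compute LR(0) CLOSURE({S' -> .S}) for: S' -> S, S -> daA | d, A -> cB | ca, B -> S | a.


Start: S' -> .S
For each item with dot before a nonterminal B, add B -> .γ for every B-production
Closure: [S' -> .S, S -> .daA, S -> .d]


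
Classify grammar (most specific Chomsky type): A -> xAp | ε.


Single nonterminal LHS, but x^n p^n is not regular
Classification: Type 2 (Context-Free)


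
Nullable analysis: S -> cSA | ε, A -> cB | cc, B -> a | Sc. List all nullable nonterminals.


A nonterminal is nullable iff some alternative derives ε (directly, or every symbol in it is nullable)
Nullable: {S}


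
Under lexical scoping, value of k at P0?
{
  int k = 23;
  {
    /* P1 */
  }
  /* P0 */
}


k declared in the same block as P0
k = 23


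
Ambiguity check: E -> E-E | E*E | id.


'id-id*id' has two parse trees (no precedence encoded between - and *)
Ambiguous


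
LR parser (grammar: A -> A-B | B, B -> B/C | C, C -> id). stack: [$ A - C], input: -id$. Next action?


'C' (not preceded by B/) is the handle for B -> C
Action: reduce (B -> C)


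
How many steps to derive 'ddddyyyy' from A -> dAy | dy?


Derivation: A => dAy => ddAyy => dddAyyy => ddddyyyy
Steps: 4


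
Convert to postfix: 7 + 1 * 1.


* has higher precedence, evaluate 1*1 first
Postfix: 7 1 1 * +


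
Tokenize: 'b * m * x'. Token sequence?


Scan left to right, longest-match per lexeme
Tokens: ID(b), OP(*), ID(m), OP(*), ID(x)


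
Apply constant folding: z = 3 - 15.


3 - 15 = -12 at compile time
Optimized: z = -12


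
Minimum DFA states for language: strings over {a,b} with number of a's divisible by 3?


Track (count of a) mod 3: states 0..2, accept at 0
Minimal DFA: 3 states


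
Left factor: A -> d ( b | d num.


Common prefix: 'd'
Factored: A -> d A', A' -> ( b | num


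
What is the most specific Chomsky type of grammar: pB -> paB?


LHS has context (more than one symbol) and |LHS| ≤ |RHS|
Classification: Type 1 (Context-Sensitive)


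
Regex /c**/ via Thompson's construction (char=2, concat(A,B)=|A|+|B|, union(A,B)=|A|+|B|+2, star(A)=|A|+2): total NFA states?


Syntax tree has 1 char leaf(s), 0 union(s), 2 star(s)
chars contribute 1×2 = 2; each union adds +2; each star adds +2
Total: 2 + 0 + 4 = 6 states


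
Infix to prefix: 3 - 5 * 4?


'*' binds tighter: tree is (- 3 (* 5 4))
Prefix: - 3 * 5 4


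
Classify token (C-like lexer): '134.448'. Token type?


Pattern: digits with a decimal point
Type: FLOAT_LITERAL


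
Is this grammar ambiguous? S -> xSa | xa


balanced x^n…a^n: each string has a unique parse
Unambiguous


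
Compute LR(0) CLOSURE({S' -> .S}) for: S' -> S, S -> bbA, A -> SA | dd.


Start: S' -> .S
For each item with dot before a nonterminal B, add B -> .γ for every B-production
Closure: [S' -> .S, S -> .bbA]


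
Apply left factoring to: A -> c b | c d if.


Common prefix: 'c'
Factored: A -> c A', A' -> b | d if


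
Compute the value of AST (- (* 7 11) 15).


Evaluate inner: (* 7 11) = 77
Evaluate root: (- 77 15) = 62
Result: 62


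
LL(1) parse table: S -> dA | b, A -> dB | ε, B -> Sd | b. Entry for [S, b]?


For [S, b]: 'b' ∈ FIRST(b)
Entry: S -> b


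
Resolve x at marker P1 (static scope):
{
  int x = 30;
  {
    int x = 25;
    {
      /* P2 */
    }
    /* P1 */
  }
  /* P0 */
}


x declared in the same block as P1
x = 25


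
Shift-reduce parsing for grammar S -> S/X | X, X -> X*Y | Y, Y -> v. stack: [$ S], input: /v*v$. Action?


shift '/' to continue S -> S/X
Action: shift


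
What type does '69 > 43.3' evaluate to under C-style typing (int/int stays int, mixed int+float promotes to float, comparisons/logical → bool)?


Operand types: int > float
Rule: comparison yields bool
Result type: bool


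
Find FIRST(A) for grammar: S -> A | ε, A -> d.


Per alternative of A: FIRST(d) = {d}
FIRST(A) = {d}


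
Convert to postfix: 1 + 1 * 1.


* has higher precedence, evaluate 1*1 first
Postfix: 1 1 1 * +


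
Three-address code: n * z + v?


Break into single-operator statements:
t1 = n * z
t2 = t1 + v


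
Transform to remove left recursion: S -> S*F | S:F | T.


Left-recursive alternatives: S*F, S:F; non-recursive: T
Introduce S': S -> TS', S' -> *FS' | :FS' | ε


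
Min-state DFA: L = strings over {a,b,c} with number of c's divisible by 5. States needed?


Track (count of c) mod 5: states 0..4, accept at 0
Minimal DFA: 5 states


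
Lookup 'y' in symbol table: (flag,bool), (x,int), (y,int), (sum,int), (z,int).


Lookup 'y' → type int


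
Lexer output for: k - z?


Scan left to right, longest-match per lexeme
Tokens: ID(k), OP(-), ID(z)


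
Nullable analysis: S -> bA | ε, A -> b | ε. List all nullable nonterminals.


A nonterminal is nullable iff some alternative derives ε (directly, or every symbol in it is nullable)
Nullable: {A, S}


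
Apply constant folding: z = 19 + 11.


19 + 11 = 30 at compile time
Optimized: z = 30


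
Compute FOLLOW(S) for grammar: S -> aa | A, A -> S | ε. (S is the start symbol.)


$ ∈ FOLLOW(S). For each A -> αBβ: add FIRST(β)\{ε} to FOLLOW(B); if β nullable, add FOLLOW(A).
FOLLOW(S) = {$}


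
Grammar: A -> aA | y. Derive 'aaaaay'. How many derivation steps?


Derivation: A => aA => aaA => aaaA => aaaaA => aaaaaA => aaaaay
Steps: 6


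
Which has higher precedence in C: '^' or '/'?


'/' is multiplicative (level 10); '^' is bitwise XOR (level 4)
Higher level binds tighter
'/' has higher precedence than '^'


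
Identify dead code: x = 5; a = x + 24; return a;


x is read by a's definition; a is returned
No dead code


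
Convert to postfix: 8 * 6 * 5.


Left to right (same or higher precedence on left)
Postfix: 8 6 * 5 *


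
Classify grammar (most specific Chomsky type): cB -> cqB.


LHS has context (more than one symbol) and |LHS| ≤ |RHS|
Classification: Type 1 (Context-Sensitive)


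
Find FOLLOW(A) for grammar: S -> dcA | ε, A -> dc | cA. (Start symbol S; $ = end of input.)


$ ∈ FOLLOW(S). For each A -> αBβ: add FIRST(β)\{ε} to FOLLOW(B); if β nullable, add FOLLOW(A).
FOLLOW(A) = {$}


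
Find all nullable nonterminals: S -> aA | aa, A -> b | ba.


A nonterminal is nullable iff some alternative derives ε (directly, or every symbol in it is nullable)
Nullable: {}


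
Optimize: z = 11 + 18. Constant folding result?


11 + 18 = 29 at compile time
Optimized: z = 29


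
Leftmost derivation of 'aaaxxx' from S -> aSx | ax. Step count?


Derivation: S => aSx => aaSxx => aaaxxx
Steps: 3


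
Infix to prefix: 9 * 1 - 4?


left-to-right (same/higher precedence on left): tree is (- (* 9 1) 4)
Prefix: - * 9 1 4


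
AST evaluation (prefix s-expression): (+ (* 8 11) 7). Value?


Evaluate inner: (* 8 11) = 88
Evaluate root: (+ 88 7) = 95
Result: 95


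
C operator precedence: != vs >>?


'>>' is shift (level 8); '!=' is equality (level 6)
Higher level binds tighter
'>>' has higher precedence than '!='


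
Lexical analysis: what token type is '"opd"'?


Pattern: double-quoted sequence
Type: STRING_LITERAL


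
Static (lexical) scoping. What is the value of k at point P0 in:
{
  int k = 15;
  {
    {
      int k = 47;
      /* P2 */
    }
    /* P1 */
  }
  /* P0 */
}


k declared in the same block as P0
k = 15


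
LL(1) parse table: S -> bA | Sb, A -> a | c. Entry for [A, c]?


For [A, c]: 'c' ∈ FIRST(c)
Entry: A -> c


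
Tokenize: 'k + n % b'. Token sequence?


Scan left to right, longest-match per lexeme
Tokens: ID(k), OP(+), ID(n), OP(%), ID(b)


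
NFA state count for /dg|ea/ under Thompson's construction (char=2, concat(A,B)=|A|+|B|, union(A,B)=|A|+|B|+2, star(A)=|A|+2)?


Syntax tree has 4 char leaf(s), 1 union(s), 0 star(s)
chars contribute 4×2 = 8; each union adds +2; each star adds +2
Total: 8 + 2 + 0 = 10 states


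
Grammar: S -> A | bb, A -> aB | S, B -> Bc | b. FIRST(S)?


Per alternative of S: FIRST(A) = {a, b}; FIRST(bb) = {b}
FIRST(S) = {a, b}


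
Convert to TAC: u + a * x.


Break into single-operator statements:
t1 = a * x
t2 = u + t1


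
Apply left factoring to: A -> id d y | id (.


Common prefix: 'id'
Factored: A -> id A', A' -> d y | (


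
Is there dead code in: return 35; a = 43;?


statement follows a return and is unreachable
Dead: 'a = 43'


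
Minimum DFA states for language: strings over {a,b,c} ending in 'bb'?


Track the longest suffix of input matching a prefix of 'bb': 3 classes (prefixes of length 0..2)
Minimal DFA: 3 states


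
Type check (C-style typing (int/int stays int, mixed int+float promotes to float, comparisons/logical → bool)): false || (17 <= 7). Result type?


Operand types: bool || bool
Rule: logical operators take bool operands and yield bool
Result type: bool


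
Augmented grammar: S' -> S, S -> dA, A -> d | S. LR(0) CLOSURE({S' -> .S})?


Start: S' -> .S
For each item with dot before a nonterminal B, add B -> .γ for every B-production
Closure: [S' -> .S, S -> .dA]


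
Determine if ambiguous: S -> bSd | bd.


balanced b^n…d^n: each string has a unique parse
Unambiguous


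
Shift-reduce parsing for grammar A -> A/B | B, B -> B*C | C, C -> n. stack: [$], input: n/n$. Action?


no handle on stack; shift 'n'
Action: shift


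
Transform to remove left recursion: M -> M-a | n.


Left-recursive alternatives: M-a; non-recursive: n
Introduce M': M -> nM', M' -> -aM' | ε


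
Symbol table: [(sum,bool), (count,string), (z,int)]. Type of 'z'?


Lookup 'z' → type int


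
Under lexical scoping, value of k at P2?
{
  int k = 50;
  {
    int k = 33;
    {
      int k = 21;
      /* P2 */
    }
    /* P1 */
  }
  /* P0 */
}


k declared in the same block as P2
k = 21


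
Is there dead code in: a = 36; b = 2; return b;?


a is assigned but never read
Dead: 'a = 36'


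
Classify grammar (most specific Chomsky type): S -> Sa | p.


Left-linear: every RHS is a terminal or one nonterminal followed by a terminal
Classification: Type 3 (Regular)


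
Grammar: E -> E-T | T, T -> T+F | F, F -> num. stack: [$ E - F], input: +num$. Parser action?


'F' (not preceded by T+) is the handle for T -> F
Action: reduce (T -> F)


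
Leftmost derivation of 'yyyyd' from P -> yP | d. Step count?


Derivation: P => yP => yyP => yyyP => yyyyP => yyyyd
Steps: 5


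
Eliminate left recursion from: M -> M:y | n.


Left-recursive alternatives: M:y; non-recursive: n
Introduce M': M -> nM', M' -> :yM' | ε


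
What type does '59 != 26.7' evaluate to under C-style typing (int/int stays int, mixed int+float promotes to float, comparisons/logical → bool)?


Operand types: int != float
Rule: comparison yields bool
Result type: bool


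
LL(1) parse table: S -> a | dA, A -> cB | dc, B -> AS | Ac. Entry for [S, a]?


For [S, a]: 'a' ∈ FIRST(a)
Entry: S -> a


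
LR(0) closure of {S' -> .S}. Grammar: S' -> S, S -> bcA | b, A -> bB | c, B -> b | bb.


Start: S' -> .S
For each item with dot before a nonterminal B, add B -> .γ for every B-production
Closure: [S' -> .S, S -> .bcA, S -> .b]


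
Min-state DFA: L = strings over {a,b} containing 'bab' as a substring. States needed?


KMP-style automaton: 3 progress states + 1 absorbing accept = 4
Minimal DFA: 4 states


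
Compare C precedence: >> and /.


'/' is multiplicative (level 10); '>>' is shift (level 8)
Higher level binds tighter
'/' has higher precedence than '>>'


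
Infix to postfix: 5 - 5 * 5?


* has higher precedence, evaluate 5*5 first
Postfix: 5 5 5 * -


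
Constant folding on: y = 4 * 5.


4 * 5 = 20 at compile time
Optimized: y = 20


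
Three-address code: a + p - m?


Break into single-operator statements:
t1 = a + p
t2 = t1 - m


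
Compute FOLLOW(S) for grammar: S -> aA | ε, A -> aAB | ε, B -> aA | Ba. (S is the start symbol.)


$ ∈ FOLLOW(S). For each A -> αBβ: add FIRST(β)\{ε} to FOLLOW(B); if β nullable, add FOLLOW(A).
FOLLOW(S) = {$}


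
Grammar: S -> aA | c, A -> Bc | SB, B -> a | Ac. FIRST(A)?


Per alternative of A: FIRST(Bc) = {a, c}; FIRST(SB) = {a, c}
FIRST(A) = {a, c}


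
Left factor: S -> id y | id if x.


Common prefix: 'id'
Factored: S -> id S', S' -> y | if x


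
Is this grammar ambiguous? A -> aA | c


right-linear, alternatives start with distinct terminals 'a' vs 'c': unique leftmost derivation
Unambiguous


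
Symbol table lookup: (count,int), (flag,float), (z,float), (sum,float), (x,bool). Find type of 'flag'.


Lookup 'flag' → type float


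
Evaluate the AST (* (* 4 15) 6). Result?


Evaluate inner: (* 4 15) = 60
Evaluate root: (* 60 6) = 360
Result: 360
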